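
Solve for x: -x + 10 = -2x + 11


Starting with: -x + 10 = -2x + 11
Move all x terms to left: (-1 + 2)x = 11 - 10
Simplify: x = 1
Divide both sides by 1: x = 1

x = 1


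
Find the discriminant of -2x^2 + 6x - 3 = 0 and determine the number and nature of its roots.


For ax^2 + bx + c = 0, discriminant D = b^2 - 4ac
Here a = -2, b = 6, c = -3
D = (6)^2 - 4(-2)(-3) = 36 - 24 = 12

D = 12 > 0 but not a perfect square
The equation has 2 distinct real irrational roots.

Discriminant = 12, 2 distinct real irrational roots


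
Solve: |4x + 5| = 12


An absolute value equation |expr| = 12 gives two cases:
Case 1: 4x + 5 = 12
  4x = 7, so x = 7/4
Case 2: 4x + 5 = -12
  4x = -17, so x = -17/4

x = -17/4, x = 7/4


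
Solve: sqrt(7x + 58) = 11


Square both sides: 7x + 58 = 11^2 = 121
7x = 121 - 58 = 63
x = 9
Check: sqrt(7*9 + 58) = sqrt(121) = 11 ✓

x = 9


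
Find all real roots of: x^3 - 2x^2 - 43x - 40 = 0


Let p(x) = x^3 - 2x^2 - 43x - 40. By the rational root theorem (leading coefficient 1), any rational root is an integer divisor of 40: try ±1, ±2, ... in turn.
Test x = 1: value = -84 ≠ 0.
Test x = -1: value = 0 ✓, so (x + 1) is a factor.
Synthetic division by (x + 1): bring down 1; 1(-1) - 2 = -3; (-3)(-1) - 43 = -40; (-40)(-1) - 40 = 0 → quotient x^2 - 3x - 40, remainder 0.
Solve the quadratic x^2 - 3x - 40 = 0: discriminant = (-3)^2 - 4(1)(-40) = 9 + 160 = 169.
sqrt(169) = 13, so x = (3 ± 13)/2: x = 8 or x = -5.

x = -5, x = -1, x = 8


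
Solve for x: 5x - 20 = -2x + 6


Starting with: 5x - 20 = -2x + 6
Move all x terms to left: (5 + 2)x = 6 + 20
Simplify: 7x = 26
Divide both sides by 7: x = 26/7

x = 26/7


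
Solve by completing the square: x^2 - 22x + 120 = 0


Start: x^2 - 22x + 120 = 0
Move constant: x^2 - 22x = -120
Half of -22 is -11, squared is 121
Add 121 to both sides: x^2 - 22x + 121 = 1
(x - 11)^2 = 1
x - 11 = ±1
x = 11 + 1 = 12 or x = 11 - 1 = 10

x = 10, x = 12


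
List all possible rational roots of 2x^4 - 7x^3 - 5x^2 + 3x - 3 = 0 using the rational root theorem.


Rational root theorem: possible roots are ±p/q where:
  p divides the constant term (-3): p ∈ {1, 3}
  q divides the leading coefficient (2): q ∈ {1, 2}

All possible rational roots: -3, -3/2, -1, -1/2, 1/2, 1, 3/2, 3

-3, -3/2, -1, -1/2, 1/2, 1, 3/2, 3


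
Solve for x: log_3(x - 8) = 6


Convert to exponential form: x - 8 = 3^6 = 729
x = 729 + 8 = 737
Check: log_3(737 - 8) = log_3(729) = log_3(729) = 6 ✓

x = 737


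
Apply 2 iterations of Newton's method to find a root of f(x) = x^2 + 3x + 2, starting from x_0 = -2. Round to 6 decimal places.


Newton's method: x_(n+1) = x_n - f(x_n)/f'(x_n)
f(x) = x^2 + 3x + 2
f'(x) = 2x + 3

Iteration 1:
  f(-2.000000) = 0.000000
  f'(-2.000000) = -1.000000
  x_1 = -2.000000 - (0.000000)/(-1.000000) = -2.000000

Iteration 2:
  f(-2.000000) = 0.000000
  f'(-2.000000) = -1.000000
  x_2 = -2.000000 - (0.000000)/(-1.000000) = -2.000000

x_2 = -2.000000


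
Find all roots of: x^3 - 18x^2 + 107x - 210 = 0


Let p(x) = x^3 - 18x^2 + 107x - 210. By the rational root theorem (leading coefficient 1), any rational root is an integer divisor of 210: try ±1, ±2, ... in turn.
Test x = 1: value = -120 ≠ 0.
Test x = -1: value = -336 ≠ 0.
Test x = 2: value = -60 ≠ 0.
Test x = -2: value = -504 ≠ 0.
Test x = 3: value = -24 ≠ 0.
Test x = -3: value = -720 ≠ 0.
Test x = 5: value = 0 ✓, so (x - 5) is a factor.
Synthetic division by (x - 5): bring down 1; 1(5) - 18 = -13; (-13)(5) + 107 = 42; 42(5) - 210 = 0 → quotient x^2 - 13x + 42, remainder 0.
Solve the quadratic x^2 - 13x + 42 = 0: discriminant = (-13)^2 - 4(1)(42) = 169 - 168 = 1.
sqrt(1) = 1, so x = (13 ± 1)/2: x = 7 or x = 6.
Collecting all roots found:

x = 5, x = 6, x = 7


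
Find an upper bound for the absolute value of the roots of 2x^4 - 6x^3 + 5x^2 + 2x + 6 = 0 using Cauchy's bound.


Cauchy's bound: all roots r satisfy |r| <= 1 + max(|a_i/a_n|) for i = 0,...,n-1
where a_n is the leading coefficient.

Coefficients: [2, -6, 5, 2, 6]
Leading coefficient a_n = 2
Ratios |a_i/a_n|: 3, 5/2, 1, 3
Maximum ratio: 3
Cauchy's bound: |r| <= 1 + 3 = 4

Upper bound = 4


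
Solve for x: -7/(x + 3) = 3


Multiply both sides by (x + 3): -7 = 3(x + 3)
Distribute: -7 = 3x + 9
3x = -7 - 9 = -16
x = -16/3

x = -16/3


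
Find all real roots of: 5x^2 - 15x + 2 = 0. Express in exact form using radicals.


Using the quadratic formula: x = (-b ± sqrt(b^2 - 4ac)) / (2a)
Here a = 5, b = -15, c = 2
Discriminant = b^2 - 4ac = (-15)^2 - 4(5)(2) = 225 - 40 = 185
Since discriminant = 185 > 0, there are two real roots.
x = (15 ± sqrt(185)) / 10
Numerically: x ≈ 2.8601 or x ≈ 0.1399

x = (15 + sqrt(185)) / 10 or x = (15 - sqrt(185)) / 10


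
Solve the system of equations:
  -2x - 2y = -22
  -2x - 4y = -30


Using Cramer's rule:
Determinant D = (-2)(-4) - (-2)(-2) = 8 - 4 = 4
Dx = (-22)(-4) - (-30)(-2) = 88 - 60 = 28
Dy = (-2)(-30) - (-2)(-22) = 60 - 44 = 16
x = Dx/D = 28/4 = 7
y = Dy/D = 16/4 = 4

x = 7, y = 4


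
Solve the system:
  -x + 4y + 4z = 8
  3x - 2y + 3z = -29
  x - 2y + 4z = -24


Using Cramer's rule. Expand each determinant along the first row.
D  = (-1)*[(-2)*4 - 3*(-2)] - 4*[3*4 - 3*1] + 4*[3*(-2) - (-2)*1]
  = (-1)*(-2) - 4*(9) + 4*(-4) = -50
Dx = 8*[(-2)*4 - 3*(-2)] - 4*[(-29)*4 - 3*(-24)] + 4*[(-29)*(-2) - (-2)*(-24)]
  = 8*(-2) - 4*(-44) + 4*(10) = 200
Dy = (-1)*[(-29)*4 - 3*(-24)] - 8*[3*4 - 3*1] + 4*[3*(-24) - (-29)*1]
  = (-1)*(-44) - 8*(9) + 4*(-43) = -200
Dz = (-1)*[(-2)*(-24) - (-29)*(-2)] - 4*[3*(-24) - (-29)*1] + 8*[3*(-2) - (-2)*1]
  = (-1)*(-10) - 4*(-43) + 8*(-4) = 150
x = Dx/D = 200/-50 = -4, y = Dy/D = -200/-50 = 4, z = Dz/D = 150/-50 = -3
Check eq1: (-1)(-4) + (4)(4) + (4)(-3) = 8 = 8 ✓
Check eq2: (3)(-4) + (-2)(4) + (3)(-3) = -29 = -29 ✓
Check eq3: (1)(-4) + (-2)(4) + (4)(-3) = -24 = -24 ✓

x = -4, y = 4, z = -3


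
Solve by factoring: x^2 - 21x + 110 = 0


We need two numbers that multiply to 110 and add to -21.
Those numbers are -11 and -10 (since (-11) * (-10) = 110 and (-11) + (-10) = -21).
So x^2 - 21x + 110 = (x - 11)(x - 10) = 0
Setting each factor to zero: x = 11 or x = 10

x = 10, x = 11


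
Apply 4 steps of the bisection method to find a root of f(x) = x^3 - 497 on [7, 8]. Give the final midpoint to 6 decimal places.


f(x) = x^3 - 497
f(7) = -154 < 0
f(8) = 15 > 0

Step 1: midpoint = (7.000000 + 8.000000)/2 = 7.500000
  f(7.500000) = -75.125000
  f(mid) < 0, so root is in [7.500000, 8.000000]

Step 2: midpoint = (7.500000 + 8.000000)/2 = 7.750000
  f(7.750000) = -31.515625
  f(mid) < 0, so root is in [7.750000, 8.000000]

Step 3: midpoint = (7.750000 + 8.000000)/2 = 7.875000
  f(7.875000) = -8.626953
  f(mid) < 0, so root is in [7.875000, 8.000000]

Step 4: midpoint = (7.875000 + 8.000000)/2 = 7.937500
  f(7.937500) = 3.093506
  f(mid) > 0, so root is in [7.875000, 7.937500]

midpoint = 7.937500


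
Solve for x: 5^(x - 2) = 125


Express both sides with the same base.
125 = 5^3
Since the bases match, equate exponents: x - 2 = 3
So x = 3 - (-2) = 5

x = 5


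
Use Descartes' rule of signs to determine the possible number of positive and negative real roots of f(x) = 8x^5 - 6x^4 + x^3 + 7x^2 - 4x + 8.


Descartes' rule of signs:

For positive roots, count sign changes in f(x) = 8x^5 - 6x^4 + x^3 + 7x^2 - 4x + 8:
Signs of coefficients: +, -, +, +, -, +
Number of sign changes: 4
Possible positive real roots: 4, 2, 0

For negative roots, examine f(-x) = -8x^5 - 6x^4 - x^3 + 7x^2 + 4x + 8:
Signs of coefficients: -, -, -, +, +, +
Number of sign changes: 1
Possible negative real roots: 1

Positive roots: 4 or 2 or 0; Negative roots: 1


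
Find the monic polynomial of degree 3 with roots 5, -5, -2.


A monic polynomial with roots 5, -5, -2 is:
p(x) = (x - 5)(x + 5)(x + 2)
After multiplying by (x - 5): x - 5
After multiplying by (x + 5): x^2 - 25
After multiplying by (x + 2): x^3 + 2x^2 - 25x - 50

x^3 + 2x^2 - 25x - 50


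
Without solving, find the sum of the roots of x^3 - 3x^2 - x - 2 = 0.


By Vieta's formulas for x^3 + bx^2 + cx + d = 0:
  r1 + r2 + r3 = -b/a = 3
  r1*r2 + r1*r3 + r2*r3 = c/a = -1
  r1*r2*r3 = -d/a = 2


Sum = 3


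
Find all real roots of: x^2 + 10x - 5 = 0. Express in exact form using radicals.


Using the quadratic formula: x = (-b ± sqrt(b^2 - 4ac)) / (2a)
Here a = 1, b = 10, c = -5
Discriminant = b^2 - 4ac = 10^2 - 4(1)(-5) = 100 + 20 = 120
Since discriminant = 120 > 0, there are two real roots.
x = (-10 ± 2*sqrt(30)) / 2
Simplifying: x = -5 ± sqrt(30)
Numerically: x ≈ 0.4772 or x ≈ -10.4772

x = -5 + sqrt(30) or x = -5 - sqrt(30)


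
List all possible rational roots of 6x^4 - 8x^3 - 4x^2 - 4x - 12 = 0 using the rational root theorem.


Rational root theorem: possible roots are ±p/q where:
  p divides the constant term (-12): p ∈ {1, 2, 3, 4, 6, 12}
  q divides the leading coefficient (6): q ∈ {1, 2, 3, 6}

All possible rational roots: -12, -6, -4, -3, -2, -3/2, -4/3, -1, -2/3, -1/2, -1/3, -1/6, 1/6, 1/3, 1/2, 2/3, 1, 4/3, 3/2, 2, 3, 4, 6, 12

-12, -6, -4, -3, -2, -3/2, -4/3, -1, -2/3, -1/2, -1/3, -1/6, 1/6, 1/3, 1/2, 2/3, 1, 4/3, 3/2, 2, 3, 4, 6, 12


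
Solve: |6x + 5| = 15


An absolute value equation |expr| = 15 gives two cases:
Case 1: 6x + 5 = 15
  6x = 10, so x = 5/3
Case 2: 6x + 5 = -15
  6x = -20, so x = -10/3

x = -10/3, x = 5/3


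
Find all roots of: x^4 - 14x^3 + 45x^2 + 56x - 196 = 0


Let p(x) = x^4 - 14x^3 + 45x^2 + 56x - 196. By the rational root theorem (leading coefficient 1), any rational root is an integer divisor of 196: try ±1, ±2, ... in turn.
Test x = 1: value = -108 ≠ 0.
Test x = -1: value = -192 ≠ 0.
Test x = 2: value = 0 ✓, so (x - 2) is a factor.
Synthetic division by (x - 2): bring down 1; 1(2) - 14 = -12; (-12)(2) + 45 = 21; 21(2) + 56 = 98; 98(2) - 196 = 0 → quotient x^3 - 12x^2 + 21x + 98, remainder 0.
Continue with the quotient x^3 - 12x^2 + 21x + 98 (candidates must divide 98; re-test x = 2 first in case it repeats).
Test x = 2: value = 100 ≠ 0.
Test x = -2: value = 0 ✓, so (x + 2) is a factor.
Synthetic division by (x + 2): bring down 1; 1(-2) - 12 = -14; (-14)(-2) + 21 = 49; 49(-2) + 98 = 0 → quotient x^2 - 14x + 49, remainder 0.
Solve the quadratic x^2 - 14x + 49 = 0: discriminant = (-14)^2 - 4(1)(49) = 196 - 196 = 0.
Discriminant = 0, so a double root: x = 14/2 = 7.
Collecting all roots found:

x = -2, x = 2, x = 7 (multiplicity 2)


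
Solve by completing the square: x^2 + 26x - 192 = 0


Start: x^2 + 26x - 192 = 0
Move constant: x^2 + 26x = 192
Half of 26 is 13, squared is 169
Add 169 to both sides: x^2 + 26x + 169 = 361
(x + 13)^2 = 361
x + 13 = ±19
x = -13 + 19 = 6 or x = -13 - 19 = -32

x = -32, x = 6


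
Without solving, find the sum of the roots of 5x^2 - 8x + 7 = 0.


By Vieta's formulas for ax^2 + bx + c = 0:
  Sum of roots = -b/a
  Product of roots = c/a

Here a = 5, b = -8, c = 7
Sum = -(-8)/5 = 8/5
Product = 7/5 = 7/5

Sum = 8/5


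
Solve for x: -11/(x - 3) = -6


Multiply both sides by (x - 3): -11 = -6(x - 3)
Distribute: -11 = -6x + 18
-6x = -11 - 18 = -29
x = 29/6

x = 29/6


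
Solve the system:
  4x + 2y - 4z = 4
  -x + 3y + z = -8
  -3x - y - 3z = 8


Using Cramer's rule. Expand each determinant along the first row.
D  = 4*[3*(-3) - 1*(-1)] - 2*[(-1)*(-3) - 1*(-3)] + (-4)*[(-1)*(-1) - 3*(-3)]
  = 4*(-8) - 2*(6) + (-4)*(10) = -84
Dx = 4*[3*(-3) - 1*(-1)] - 2*[(-8)*(-3) - 1*8] + (-4)*[(-8)*(-1) - 3*8]
  = 4*(-8) - 2*(16) + (-4)*(-16) = 0
Dy = 4*[(-8)*(-3) - 1*8] - 4*[(-1)*(-3) - 1*(-3)] + (-4)*[(-1)*8 - (-8)*(-3)]
  = 4*(16) - 4*(6) + (-4)*(-32) = 168
Dz = 4*[3*8 - (-8)*(-1)] - 2*[(-1)*8 - (-8)*(-3)] + 4*[(-1)*(-1) - 3*(-3)]
  = 4*(16) - 2*(-32) + 4*(10) = 168
x = Dx/D = 0/-84 = 0, y = Dy/D = 168/-84 = -2, z = Dz/D = 168/-84 = -2
Check eq1: (4)(0) + (2)(-2) + (-4)(-2) = 4 = 4 ✓
Check eq2: (-1)(0) + (3)(-2) + (1)(-2) = -8 = -8 ✓
Check eq3: (-3)(0) + (-1)(-2) + (-3)(-2) = 8 = 8 ✓

x = 0, y = -2, z = -2


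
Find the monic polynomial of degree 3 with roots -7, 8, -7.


A monic polynomial with roots -7, 8, -7 is:
p(x) = (x + 7)(x - 8)(x + 7)
After multiplying by (x + 7): x + 7
After multiplying by (x - 8): x^2 - x - 56
After multiplying by (x + 7): x^3 + 6x^2 - 63x - 392

x^3 + 6x^2 - 63x - 392


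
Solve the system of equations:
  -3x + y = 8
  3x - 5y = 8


Using Cramer's rule:
Determinant D = (-3)(-5) - (3)(1) = 15 - 3 = 12
Dx = (8)(-5) - (8)(1) = -40 - 8 = -48
Dy = (-3)(8) - (3)(8) = -24 - 24 = -48
x = Dx/D = -48/12 = -4
y = Dy/D = -48/12 = -4

x = -4, y = -4


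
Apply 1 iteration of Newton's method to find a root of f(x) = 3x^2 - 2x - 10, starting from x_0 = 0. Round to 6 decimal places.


Newton's method: x_(n+1) = x_n - f(x_n)/f'(x_n)
f(x) = 3x^2 - 2x - 10
f'(x) = 6x - 2

Iteration 1:
  f(0.000000) = -10.000000
  f'(0.000000) = -2.000000
  x_1 = 0.000000 - (-10.000000)/(-2.000000) = -5.000000

x_1 = -5.000000


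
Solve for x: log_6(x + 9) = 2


Convert to exponential form: x + 9 = 6^2 = 36
x = 36 - 9 = 27
Check: log_6(27 + 9) = log_6(36) = log_6(36) = 2 ✓

x = 27


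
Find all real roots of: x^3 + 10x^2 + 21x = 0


The constant term is 0, so x = 0 is a root. Factor out x:
  x(x^2 + 10x + 21) = 0
Solve the quadratic x^2 + 10x + 21 = 0: discriminant = 10^2 - 4(1)(21) = 100 - 84 = 16.
sqrt(16) = 4, so x = (-10 ± 4)/2: x = -3 or x = -7.

x = -7, x = -3, x = 0


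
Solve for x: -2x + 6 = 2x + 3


Starting with: -2x + 6 = 2x + 3
Move all x terms to left: (-2 - 2)x = 3 - 6
Simplify: -4x = -3
Divide both sides by -4: x = 3/4

x = 3/4


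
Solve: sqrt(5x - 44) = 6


Square both sides: 5x - 44 = 6^2 = 36
5x = 36 + 44 = 80
x = 16
Check: sqrt(5*16 - 44) = sqrt(36) = 6 ✓

x = 16


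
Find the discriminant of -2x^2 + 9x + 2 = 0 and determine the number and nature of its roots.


For ax^2 + bx + c = 0, discriminant D = b^2 - 4ac
Here a = -2, b = 9, c = 2
D = (9)^2 - 4(-2)(2) = 81 + 16 = 97

D = 97 > 0 but not a perfect square
The equation has 2 distinct real irrational roots.

Discriminant = 97, 2 distinct real irrational roots


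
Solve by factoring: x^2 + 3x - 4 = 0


We need two numbers that multiply to -4 and add to 3.
Those numbers are -1 and 4 (since (-1) * 4 = -4 and (-1) + 4 = 3).
So x^2 + 3x - 4 = (x - 1)(x + 4) = 0
Setting each factor to zero: x = 1 or x = -4

x = -4, x = 1


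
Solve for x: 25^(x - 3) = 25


Express both sides with the same base.
25 = 25^1
Since the bases match, equate exponents: x - 3 = 1
So x = 1 - (-3) = 4

x = 4


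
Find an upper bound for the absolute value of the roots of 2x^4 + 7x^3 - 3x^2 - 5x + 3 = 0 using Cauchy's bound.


Cauchy's bound: all roots r satisfy |r| <= 1 + max(|a_i/a_n|) for i = 0,...,n-1
where a_n is the leading coefficient.

Coefficients: [2, 7, -3, -5, 3]
Leading coefficient a_n = 2
Ratios |a_i/a_n|: 7/2, 3/2, 5/2, 3/2
Maximum ratio: 7/2
Cauchy's bound: |r| <= 1 + 7/2 = 9/2

Upper bound = 9/2


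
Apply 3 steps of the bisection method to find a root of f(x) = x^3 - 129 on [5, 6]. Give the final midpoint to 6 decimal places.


f(x) = x^3 - 129
f(5) = -4 < 0
f(6) = 87 > 0

Step 1: midpoint = (5.000000 + 6.000000)/2 = 5.500000
  f(5.500000) = 37.375000
  f(mid) > 0, so root is in [5.000000, 5.500000]

Step 2: midpoint = (5.000000 + 5.500000)/2 = 5.250000
  f(5.250000) = 15.703125
  f(mid) > 0, so root is in [5.000000, 5.250000]

Step 3: midpoint = (5.000000 + 5.250000)/2 = 5.125000
  f(5.125000) = 5.611328
  f(mid) > 0, so root is in [5.000000, 5.125000]

midpoint = 5.125000


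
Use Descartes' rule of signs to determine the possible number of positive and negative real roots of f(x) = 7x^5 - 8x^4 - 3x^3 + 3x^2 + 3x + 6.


Descartes' rule of signs:

For positive roots, count sign changes in f(x) = 7x^5 - 8x^4 - 3x^3 + 3x^2 + 3x + 6:
Signs of coefficients: +, -, -, +, +, +
Number of sign changes: 2
Possible positive real roots: 2, 0

For negative roots, examine f(-x) = -7x^5 - 8x^4 + 3x^3 + 3x^2 - 3x + 6:
Signs of coefficients: -, -, +, +, -, +
Number of sign changes: 3
Possible negative real roots: 3, 1

Positive roots: 2 or 0; Negative roots: 3 or 1


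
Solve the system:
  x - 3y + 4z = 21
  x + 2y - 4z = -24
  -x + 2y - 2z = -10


Using Cramer's rule. Expand each determinant along the first row.
D  = 1*[2*(-2) - (-4)*2] - (-3)*[1*(-2) - (-4)*(-1)] + 4*[1*2 - 2*(-1)]
  = 1*(4) - (-3)*(-6) + 4*(4) = 2
Dx = 21*[2*(-2) - (-4)*2] - (-3)*[(-24)*(-2) - (-4)*(-10)] + 4*[(-24)*2 - 2*(-10)]
  = 21*(4) - (-3)*(8) + 4*(-28) = -4
Dy = 1*[(-24)*(-2) - (-4)*(-10)] - 21*[1*(-2) - (-4)*(-1)] + 4*[1*(-10) - (-24)*(-1)]
  = 1*(8) - 21*(-6) + 4*(-34) = -2
Dz = 1*[2*(-10) - (-24)*2] - (-3)*[1*(-10) - (-24)*(-1)] + 21*[1*2 - 2*(-1)]
  = 1*(28) - (-3)*(-34) + 21*(4) = 10
x = Dx/D = -4/2 = -2, y = Dy/D = -2/2 = -1, z = Dz/D = 10/2 = 5
Check eq1: (1)(-2) + (-3)(-1) + (4)(5) = 21 = 21 ✓
Check eq2: (1)(-2) + (2)(-1) + (-4)(5) = -24 = -24 ✓
Check eq3: (-1)(-2) + (2)(-1) + (-2)(5) = -10 = -10 ✓

x = -2, y = -1, z = 5


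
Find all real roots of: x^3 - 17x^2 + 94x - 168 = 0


Let p(x) = x^3 - 17x^2 + 94x - 168. By the rational root theorem (leading coefficient 1), any rational root is an integer divisor of 168: try ±1, ±2, ... in turn.
Test x = 1: value = -90 ≠ 0.
Test x = -1: value = -280 ≠ 0.
Test x = 2: value = -40 ≠ 0.
Test x = -2: value = -432 ≠ 0.
Test x = 3: value = -12 ≠ 0.
Test x = -3: value = -630 ≠ 0.
Test x = 4: value = 0 ✓, so (x - 4) is a factor.
Synthetic division by (x - 4): bring down 1; 1(4) - 17 = -13; (-13)(4) + 94 = 42; 42(4) - 168 = 0 → quotient x^2 - 13x + 42, remainder 0.
Solve the quadratic x^2 - 13x + 42 = 0: discriminant = (-13)^2 - 4(1)(42) = 169 - 168 = 1.
sqrt(1) = 1, so x = (13 ± 1)/2: x = 7 or x = 6.

x = 4, x = 6, x = 7


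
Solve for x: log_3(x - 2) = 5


Convert to exponential form: x - 2 = 3^5 = 243
x = 243 + 2 = 245
Check: log_3(245 - 2) = log_3(243) = log_3(243) = 5 ✓

x = 245


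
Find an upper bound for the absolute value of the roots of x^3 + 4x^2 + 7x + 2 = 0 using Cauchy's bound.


Cauchy's bound: all roots r satisfy |r| <= 1 + max(|a_i/a_n|) for i = 0,...,n-1
where a_n is the leading coefficient.

Coefficients: [1, 4, 7, 2]
Leading coefficient a_n = 1
Ratios |a_i/a_n|: 4, 7, 2
Maximum ratio: 7
Cauchy's bound: |r| <= 1 + 7 = 8

Upper bound = 8


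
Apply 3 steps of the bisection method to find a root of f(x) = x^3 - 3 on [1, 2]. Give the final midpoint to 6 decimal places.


f(x) = x^3 - 3
f(1) = -2 < 0
f(2) = 5 > 0

Step 1: midpoint = (1.000000 + 2.000000)/2 = 1.500000
  f(1.500000) = 0.375000
  f(mid) > 0, so root is in [1.000000, 1.500000]

Step 2: midpoint = (1.000000 + 1.500000)/2 = 1.250000
  f(1.250000) = -1.046875
  f(mid) < 0, so root is in [1.250000, 1.500000]

Step 3: midpoint = (1.250000 + 1.500000)/2 = 1.375000
  f(1.375000) = -0.400391
  f(mid) < 0, so root is in [1.375000, 1.500000]

midpoint = 1.375000


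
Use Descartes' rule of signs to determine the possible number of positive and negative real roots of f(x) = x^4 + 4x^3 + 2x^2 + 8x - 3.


Descartes' rule of signs:

For positive roots, count sign changes in f(x) = x^4 + 4x^3 + 2x^2 + 8x - 3:
Signs of coefficients: +, +, +, +, -
Number of sign changes: 1
Possible positive real roots: 1

For negative roots, examine f(-x) = x^4 - 4x^3 + 2x^2 - 8x - 3:
Signs of coefficients: +, -, +, -, -
Number of sign changes: 3
Possible negative real roots: 3, 1

Positive roots: 1; Negative roots: 3 or 1


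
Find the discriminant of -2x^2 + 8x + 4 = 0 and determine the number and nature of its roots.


For ax^2 + bx + c = 0, discriminant D = b^2 - 4ac
Here a = -2, b = 8, c = 4
D = (8)^2 - 4(-2)(4) = 64 + 32 = 96

D = 96 > 0 but not a perfect square
The equation has 2 distinct real irrational roots.

Discriminant = 96, 2 distinct real irrational roots


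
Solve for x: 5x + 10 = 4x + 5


Starting with: 5x + 10 = 4x + 5
Move all x terms to left: (5 - 4)x = 5 - 10
Simplify: x = -5
Divide both sides by 1: x = -5

x = -5


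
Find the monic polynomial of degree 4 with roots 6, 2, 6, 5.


A monic polynomial with roots 6, 2, 6, 5 is:
p(x) = (x - 6)(x - 2)(x - 6)(x - 5)
After multiplying by (x - 6): x - 6
After multiplying by (x - 2): x^2 - 8x + 12
After multiplying by (x - 6): x^3 - 14x^2 + 60x - 72
After multiplying by (x - 5): x^4 - 19x^3 + 130x^2 - 372x + 360

x^4 - 19x^3 + 130x^2 - 372x + 360


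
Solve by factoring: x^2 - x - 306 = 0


We need two numbers that multiply to -306 and add to -1.
Those numbers are 17 and -18 (since 17 * (-18) = -306 and 17 + (-18) = -1).
So x^2 - x - 306 = (x + 17)(x - 18) = 0
Setting each factor to zero: x = -17 or x = 18

x = -17, x = 18


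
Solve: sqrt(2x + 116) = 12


Square both sides: 2x + 116 = 12^2 = 144
2x = 144 - 116 = 28
x = 14
Check: sqrt(2*14 + 116) = sqrt(144) = 12 ✓

x = 14


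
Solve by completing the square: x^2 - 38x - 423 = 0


Start: x^2 - 38x - 423 = 0
Move constant: x^2 - 38x = 423
Half of -38 is -19, squared is 361
Add 361 to both sides: x^2 - 38x + 361 = 784
(x - 19)^2 = 784
x - 19 = ±28
x = 19 + 28 = 47 or x = 19 - 28 = -9

x = -9, x = 47


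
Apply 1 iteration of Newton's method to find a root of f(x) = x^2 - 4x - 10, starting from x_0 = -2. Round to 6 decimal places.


Newton's method: x_(n+1) = x_n - f(x_n)/f'(x_n)
f(x) = x^2 - 4x - 10
f'(x) = 2x - 4

Iteration 1:
  f(-2.000000) = 2.000000
  f'(-2.000000) = -8.000000
  x_1 = -2.000000 - (2.000000)/(-8.000000) = -1.750000

x_1 = -1.750000


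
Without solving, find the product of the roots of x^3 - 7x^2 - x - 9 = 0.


By Vieta's formulas for x^3 + bx^2 + cx + d = 0:
  r1 + r2 + r3 = -b/a = 7
  r1*r2 + r1*r3 + r2*r3 = c/a = -1
  r1*r2*r3 = -d/a = 9


Product = 9


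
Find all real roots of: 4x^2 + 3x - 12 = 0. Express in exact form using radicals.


Using the quadratic formula: x = (-b ± sqrt(b^2 - 4ac)) / (2a)
Here a = 4, b = 3, c = -12
Discriminant = b^2 - 4ac = 3^2 - 4(4)(-12) = 9 + 192 = 201
Since discriminant = 201 > 0, there are two real roots.
x = (-3 ± sqrt(201)) / 8
Numerically: x ≈ 1.3972 or x ≈ -2.1472

x = (-3 + sqrt(201)) / 8 or x = (-3 - sqrt(201)) / 8


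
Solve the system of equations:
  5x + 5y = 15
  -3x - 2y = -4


Using Cramer's rule:
Determinant D = (5)(-2) - (-3)(5) = -10 + 15 = 5
Dx = (15)(-2) - (-4)(5) = -30 + 20 = -10
Dy = (5)(-4) - (-3)(15) = -20 + 45 = 25
x = Dx/D = -10/5 = -2
y = Dy/D = 25/5 = 5

x = -2, y = 5


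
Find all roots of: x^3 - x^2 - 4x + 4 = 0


Let p(x) = x^3 - x^2 - 4x + 4. By the rational root theorem (leading coefficient 1), any rational root is an integer divisor of 4: try ±1, ±2, ... in turn.
Test x = 1: value = 0 ✓, so (x - 1) is a factor.
Synthetic division by (x - 1): bring down 1; 1(1) - 1 = 0; 0(1) - 4 = -4; (-4)(1) + 4 = 0 → quotient x^2 - 4, remainder 0.
Solve the quadratic x^2 - 4 = 0: discriminant = 0^2 - 4(1)(-4) = 0 + 16 = 16.
sqrt(16) = 4, so x = (0 ± 4)/2: x = 2 or x = -2.
Collecting all roots found:

x = -2, x = 1, x = 2


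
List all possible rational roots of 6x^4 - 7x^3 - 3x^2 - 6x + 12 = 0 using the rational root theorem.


Rational root theorem: possible roots are ±p/q where:
  p divides the constant term (12): p ∈ {1, 2, 3, 4, 6, 12}
  q divides the leading coefficient (6): q ∈ {1, 2, 3, 6}

All possible rational roots: -12, -6, -4, -3, -2, -3/2, -4/3, -1, -2/3, -1/2, -1/3, -1/6, 1/6, 1/3, 1/2, 2/3, 1, 4/3, 3/2, 2, 3, 4, 6, 12

-12, -6, -4, -3, -2, -3/2, -4/3, -1, -2/3, -1/2, -1/3, -1/6, 1/6, 1/3, 1/2, 2/3, 1, 4/3, 3/2, 2, 3, 4, 6, 12


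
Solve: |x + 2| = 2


An absolute value equation |expr| = 2 gives two cases:
Case 1: x + 2 = 2
  x = 0, so x = 0
Case 2: x + 2 = -2
  x = -4, so x = -4

x = -4, x = 0


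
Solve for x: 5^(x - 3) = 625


Express both sides with the same base.
625 = 5^4
Since the bases match, equate exponents: x - 3 = 4
So x = 4 - (-3) = 7

x = 7


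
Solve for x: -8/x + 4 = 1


Subtract 4 from both sides: -8/x = -3
Multiply both sides by x: -8 = -3 * x
Divide by -3: x = 8/3

x = 8/3


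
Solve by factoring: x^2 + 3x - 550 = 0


We need two numbers that multiply to -550 and add to 3.
Those numbers are 25 and -22 (since 25 * (-22) = -550 and 25 + (-22) = 3).
So x^2 + 3x - 550 = (x + 25)(x - 22) = 0
Setting each factor to zero: x = -25 or x = 22

x = -25, x = 22


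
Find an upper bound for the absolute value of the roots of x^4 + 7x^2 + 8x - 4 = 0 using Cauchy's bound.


Cauchy's bound: all roots r satisfy |r| <= 1 + max(|a_i/a_n|) for i = 0,...,n-1
where a_n is the leading coefficient.

Coefficients: [1, 0, 7, 8, -4]
Leading coefficient a_n = 1
Ratios |a_i/a_n|: 0, 7, 8, 4
Maximum ratio: 8
Cauchy's bound: |r| <= 1 + 8 = 9

Upper bound = 9


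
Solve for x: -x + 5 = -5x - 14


Starting with: -x + 5 = -5x - 14
Move all x terms to left: (-1 + 5)x = -14 - 5
Simplify: 4x = -19
Divide both sides by 4: x = -19/4

x = -19/4


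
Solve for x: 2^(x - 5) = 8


Express both sides with the same base.
8 = 2^3
Since the bases match, equate exponents: x - 5 = 3
So x = 3 - (-5) = 8

x = 8


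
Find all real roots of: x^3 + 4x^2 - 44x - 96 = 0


Let p(x) = x^3 + 4x^2 - 44x - 96. By the rational root theorem (leading coefficient 1), any rational root is an integer divisor of 96: try ±1, ±2, ... in turn.
Test x = 1: value = -135 ≠ 0.
Test x = -1: value = -49 ≠ 0.
Test x = 2: value = -160 ≠ 0.
Test x = -2: value = 0 ✓, so (x + 2) is a factor.
Synthetic division by (x + 2): bring down 1; 1(-2) + 4 = 2; 2(-2) - 44 = -48; (-48)(-2) - 96 = 0 → quotient x^2 + 2x - 48, remainder 0.
Solve the quadratic x^2 + 2x - 48 = 0: discriminant = 2^2 - 4(1)(-48) = 4 + 192 = 196.
sqrt(196) = 14, so x = (-2 ± 14)/2: x = 6 or x = -8.

x = -8, x = -2, x = 6


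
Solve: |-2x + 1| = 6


An absolute value equation |expr| = 6 gives two cases:
Case 1: -2x + 1 = 6
  -2x = 5, so x = -5/2
Case 2: -2x + 1 = -6
  -2x = -7, so x = 7/2

x = -5/2, x = 7/2


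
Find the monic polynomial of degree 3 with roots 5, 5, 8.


A monic polynomial with roots 5, 5, 8 is:
p(x) = (x - 5)(x - 5)(x - 8)
After multiplying by (x - 5): x - 5
After multiplying by (x - 5): x^2 - 10x + 25
After multiplying by (x - 8): x^3 - 18x^2 + 105x - 200

x^3 - 18x^2 + 105x - 200


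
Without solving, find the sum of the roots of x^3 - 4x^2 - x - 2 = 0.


By Vieta's formulas for x^3 + bx^2 + cx + d = 0:
  r1 + r2 + r3 = -b/a = 4
  r1*r2 + r1*r3 + r2*r3 = c/a = -1
  r1*r2*r3 = -d/a = 2


Sum = 4


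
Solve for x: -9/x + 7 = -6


Subtract 7 from both sides: -9/x = -13
Multiply both sides by x: -9 = -13 * x
Divide by -13: x = 9/13

x = 9/13


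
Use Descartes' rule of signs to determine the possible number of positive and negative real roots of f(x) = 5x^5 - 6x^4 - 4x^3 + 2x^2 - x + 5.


Descartes' rule of signs:

For positive roots, count sign changes in f(x) = 5x^5 - 6x^4 - 4x^3 + 2x^2 - x + 5:
Signs of coefficients: +, -, -, +, -, +
Number of sign changes: 4
Possible positive real roots: 4, 2, 0

For negative roots, examine f(-x) = -5x^5 - 6x^4 + 4x^3 + 2x^2 + x + 5:
Signs of coefficients: -, -, +, +, +, +
Number of sign changes: 1
Possible negative real roots: 1

Positive roots: 4 or 2 or 0; Negative roots: 1


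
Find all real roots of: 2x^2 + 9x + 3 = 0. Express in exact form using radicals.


Using the quadratic formula: x = (-b ± sqrt(b^2 - 4ac)) / (2a)
Here a = 2, b = 9, c = 3
Discriminant = b^2 - 4ac = 9^2 - 4(2)(3) = 81 - 24 = 57
Since discriminant = 57 > 0, there are two real roots.
x = (-9 ± sqrt(57)) / 4
Numerically: x ≈ -0.3625 or x ≈ -4.1375

x = (-9 + sqrt(57)) / 4 or x = (-9 - sqrt(57)) / 4


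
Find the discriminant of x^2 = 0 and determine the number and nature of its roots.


For ax^2 + bx + c = 0, discriminant D = b^2 - 4ac
Here a = 1, b = 0, c = 0
D = (0)^2 - 4(1)(0) = 0 - 0 = 0

D = 0
The equation has exactly 1 real root (a repeated/double root).

Discriminant = 0, 1 repeated real root


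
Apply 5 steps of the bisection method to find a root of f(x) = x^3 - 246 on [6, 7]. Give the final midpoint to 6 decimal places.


f(x) = x^3 - 246
f(6) = -30 < 0
f(7) = 97 > 0

Step 1: midpoint = (6.000000 + 7.000000)/2 = 6.500000
  f(6.500000) = 28.625000
  f(mid) > 0, so root is in [6.000000, 6.500000]

Step 2: midpoint = (6.000000 + 6.500000)/2 = 6.250000
  f(6.250000) = -1.859375
  f(mid) < 0, so root is in [6.250000, 6.500000]

Step 3: midpoint = (6.250000 + 6.500000)/2 = 6.375000
  f(6.375000) = 13.083984
  f(mid) > 0, so root is in [6.250000, 6.375000]

Step 4: midpoint = (6.250000 + 6.375000)/2 = 6.312500
  f(6.312500) = 5.538330
  f(mid) > 0, so root is in [6.250000, 6.312500]

Step 5: midpoint = (6.250000 + 6.312500)/2 = 6.281250
  f(6.281250) = 1.821075
  f(mid) > 0, so root is in [6.250000, 6.281250]

midpoint = 6.281250


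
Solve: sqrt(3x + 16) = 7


Square both sides: 3x + 16 = 7^2 = 49
3x = 49 - 16 = 33
x = 11
Check: sqrt(3*11 + 16) = sqrt(49) = 7 ✓

x = 11


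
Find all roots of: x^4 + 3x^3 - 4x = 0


The constant term is 0, so x = 0 is a root. Factor out x:
  x^3 + 3x^2 - 4 = 0
Let p(x) = x^3 + 3x^2 - 4. By the rational root theorem (leading coefficient 1), any rational root is an integer divisor of 4: try ±1, ±2, ... in turn.
Test x = 1: value = 0 ✓, so (x - 1) is a factor.
Synthetic division by (x - 1): bring down 1; 1(1) + 3 = 4; 4(1) + 0 = 4; 4(1) - 4 = 0 → quotient x^2 + 4x + 4, remainder 0.
Solve the quadratic x^2 + 4x + 4 = 0: discriminant = 4^2 - 4(1)(4) = 16 - 16 = 0.
Discriminant = 0, so a double root: x = -4/2 = -2.
Collecting all roots found:

x = -2 (multiplicity 2), x = 0, x = 1


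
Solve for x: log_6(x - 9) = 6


Convert to exponential form: x - 9 = 6^6 = 46656
x = 46656 + 9 = 46665
Check: log_6(46665 - 9) = log_6(46656) = log_6(46656) = 6 ✓

x = 46665


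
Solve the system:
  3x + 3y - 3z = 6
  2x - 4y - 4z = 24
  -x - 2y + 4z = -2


Using Cramer's rule. Expand each determinant along the first row.
D  = 3*[(-4)*4 - (-4)*(-2)] - 3*[2*4 - (-4)*(-1)] + (-3)*[2*(-2) - (-4)*(-1)]
  = 3*(-24) - 3*(4) + (-3)*(-8) = -60
Dx = 6*[(-4)*4 - (-4)*(-2)] - 3*[24*4 - (-4)*(-2)] + (-3)*[24*(-2) - (-4)*(-2)]
  = 6*(-24) - 3*(88) + (-3)*(-56) = -240
Dy = 3*[24*4 - (-4)*(-2)] - 6*[2*4 - (-4)*(-1)] + (-3)*[2*(-2) - 24*(-1)]
  = 3*(88) - 6*(4) + (-3)*(20) = 180
Dz = 3*[(-4)*(-2) - 24*(-2)] - 3*[2*(-2) - 24*(-1)] + 6*[2*(-2) - (-4)*(-1)]
  = 3*(56) - 3*(20) + 6*(-8) = 60
x = Dx/D = -240/-60 = 4, y = Dy/D = 180/-60 = -3, z = Dz/D = 60/-60 = -1
Check eq1: (3)(4) + (3)(-3) + (-3)(-1) = 6 = 6 ✓
Check eq2: (2)(4) + (-4)(-3) + (-4)(-1) = 24 = 24 ✓
Check eq3: (-1)(4) + (-2)(-3) + (4)(-1) = -2 = -2 ✓

x = 4, y = -3, z = -1


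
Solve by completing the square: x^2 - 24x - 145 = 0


Start: x^2 - 24x - 145 = 0
Move constant: x^2 - 24x = 145
Half of -24 is -12, squared is 144
Add 144 to both sides: x^2 - 24x + 144 = 289
(x - 12)^2 = 289
x - 12 = ±17
x = 12 + 17 = 29 or x = 12 - 17 = -5

x = -5, x = 29


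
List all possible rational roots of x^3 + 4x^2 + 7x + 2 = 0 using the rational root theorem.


Rational root theorem: possible roots are ±p/q where:
  p divides the constant term (2): p ∈ {1, 2}
  q divides the leading coefficient (1): q ∈ {1}

All possible rational roots: -2, -1, 1, 2

-2, -1, 1, 2


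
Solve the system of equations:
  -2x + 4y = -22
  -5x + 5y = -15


Using Cramer's rule:
Determinant D = (-2)(5) - (-5)(4) = -10 + 20 = 10
Dx = (-22)(5) - (-15)(4) = -110 + 60 = -50
Dy = (-2)(-15) - (-5)(-22) = 30 - 110 = -80
x = Dx/D = -50/10 = -5
y = Dy/D = -80/10 = -8

x = -5, y = -8


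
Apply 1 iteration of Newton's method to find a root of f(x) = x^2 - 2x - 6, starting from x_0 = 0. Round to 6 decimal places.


Newton's method: x_(n+1) = x_n - f(x_n)/f'(x_n)
f(x) = x^2 - 2x - 6
f'(x) = 2x - 2

Iteration 1:
  f(0.000000) = -6.000000
  f'(0.000000) = -2.000000
  x_1 = 0.000000 - (-6.000000)/(-2.000000) = -3.000000

x_1 = -3.000000


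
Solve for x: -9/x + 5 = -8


Subtract 5 from both sides: -9/x = -13
Multiply both sides by x: -9 = -13 * x
Divide by -13: x = 9/13

x = 9/13


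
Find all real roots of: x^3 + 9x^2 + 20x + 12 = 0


Let p(x) = x^3 + 9x^2 + 20x + 12. By the rational root theorem (leading coefficient 1), any rational root is an integer divisor of 12: try ±1, ±2, ... in turn.
Test x = 1: value = 42 ≠ 0.
Test x = -1: value = 0 ✓, so (x + 1) is a factor.
Synthetic division by (x + 1): bring down 1; 1(-1) + 9 = 8; 8(-1) + 20 = 12; 12(-1) + 12 = 0 → quotient x^2 + 8x + 12, remainder 0.
Solve the quadratic x^2 + 8x + 12 = 0: discriminant = 8^2 - 4(1)(12) = 64 - 48 = 16.
sqrt(16) = 4, so x = (-8 ± 4)/2: x = -2 or x = -6.

x = -6, x = -2, x = -1


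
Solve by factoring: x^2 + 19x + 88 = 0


We need two numbers that multiply to 88 and add to 19.
Those numbers are 11 and 8 (since 11 * 8 = 88 and 11 + 8 = 19).
So x^2 + 19x + 88 = (x + 11)(x + 8) = 0
Setting each factor to zero: x = -11 or x = -8

x = -11, x = -8


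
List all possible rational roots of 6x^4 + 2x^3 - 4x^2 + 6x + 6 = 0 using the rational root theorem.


Rational root theorem: possible roots are ±p/q where:
  p divides the constant term (6): p ∈ {1, 2, 3, 6}
  q divides the leading coefficient (6): q ∈ {1, 2, 3, 6}

All possible rational roots: -6, -3, -2, -3/2, -1, -2/3, -1/2, -1/3, -1/6, 1/6, 1/3, 1/2, 2/3, 1, 3/2, 2, 3, 6

-6, -3, -2, -3/2, -1, -2/3, -1/2, -1/3, -1/6, 1/6, 1/3, 1/2, 2/3, 1, 3/2, 2, 3, 6


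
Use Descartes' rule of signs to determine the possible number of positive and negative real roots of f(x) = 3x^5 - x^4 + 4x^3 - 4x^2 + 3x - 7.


Descartes' rule of signs:

For positive roots, count sign changes in f(x) = 3x^5 - x^4 + 4x^3 - 4x^2 + 3x - 7:
Signs of coefficients: +, -, +, -, +, -
Number of sign changes: 5
Possible positive real roots: 5, 3, 1

For negative roots, examine f(-x) = -3x^5 - x^4 - 4x^3 - 4x^2 - 3x - 7:
Signs of coefficients: -, -, -, -, -, -
Number of sign changes: 0
Possible negative real roots: 0

Positive roots: 5 or 3 or 1; Negative roots: 0


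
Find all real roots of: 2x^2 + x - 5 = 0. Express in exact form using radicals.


Using the quadratic formula: x = (-b ± sqrt(b^2 - 4ac)) / (2a)
Here a = 2, b = 1, c = -5
Discriminant = b^2 - 4ac = 1^2 - 4(2)(-5) = 1 + 40 = 41
Since discriminant = 41 > 0, there are two real roots.
x = (-1 ± sqrt(41)) / 4
Numerically: x ≈ 1.3508 or x ≈ -1.8508

x = (-1 + sqrt(41)) / 4 or x = (-1 - sqrt(41)) / 4


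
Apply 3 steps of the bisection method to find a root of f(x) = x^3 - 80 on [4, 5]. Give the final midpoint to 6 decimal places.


f(x) = x^3 - 80
f(4) = -16 < 0
f(5) = 45 > 0

Step 1: midpoint = (4.000000 + 5.000000)/2 = 4.500000
  f(4.500000) = 11.125000
  f(mid) > 0, so root is in [4.000000, 4.500000]

Step 2: midpoint = (4.000000 + 4.500000)/2 = 4.250000
  f(4.250000) = -3.234375
  f(mid) < 0, so root is in [4.250000, 4.500000]

Step 3: midpoint = (4.250000 + 4.500000)/2 = 4.375000
  f(4.375000) = 3.740234
  f(mid) > 0, so root is in [4.250000, 4.375000]

midpoint = 4.375000


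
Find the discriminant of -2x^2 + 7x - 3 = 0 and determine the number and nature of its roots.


For ax^2 + bx + c = 0, discriminant D = b^2 - 4ac
Here a = -2, b = 7, c = -3
D = (7)^2 - 4(-2)(-3) = 49 - 24 = 25

D = 25 > 0 and is a perfect square (sqrt = 5)
The equation has 2 distinct real rational roots.

Discriminant = 25, 2 distinct real rational roots


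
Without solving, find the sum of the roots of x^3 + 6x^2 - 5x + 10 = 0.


By Vieta's formulas for x^3 + bx^2 + cx + d = 0:
  r1 + r2 + r3 = -b/a = -6
  r1*r2 + r1*r3 + r2*r3 = c/a = -5
  r1*r2*r3 = -d/a = -10


Sum = -6


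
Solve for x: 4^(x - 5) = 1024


Express both sides with the same base.
1024 = 4^5
Since the bases match, equate exponents: x - 5 = 5
So x = 5 - (-5) = 10

x = 10


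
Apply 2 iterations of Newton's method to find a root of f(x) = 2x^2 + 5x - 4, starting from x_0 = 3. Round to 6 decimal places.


Newton's method: x_(n+1) = x_n - f(x_n)/f'(x_n)
f(x) = 2x^2 + 5x - 4
f'(x) = 4x + 5

Iteration 1:
  f(3.000000) = 29.000000
  f'(3.000000) = 17.000000
  x_1 = 3.000000 - (29.000000)/(17.000000) = 1.294118

Iteration 2:
  f(1.294118) = 5.820069
  f'(1.294118) = 10.176471
  x_2 = 1.294118 - (5.820069)/(10.176471) = 0.722203

x_2 = 0.722203


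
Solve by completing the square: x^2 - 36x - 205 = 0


Start: x^2 - 36x - 205 = 0
Move constant: x^2 - 36x = 205
Half of -36 is -18, squared is 324
Add 324 to both sides: x^2 - 36x + 324 = 529
(x - 18)^2 = 529
x - 18 = ±23
x = 18 + 23 = 41 or x = 18 - 23 = -5

x = -5, x = 41


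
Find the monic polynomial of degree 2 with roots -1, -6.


A monic polynomial with roots -1, -6 is:
p(x) = (x + 1)(x + 6)
After multiplying by (x + 1): x + 1
After multiplying by (x + 6): x^2 + 7x + 6

x^2 + 7x + 6


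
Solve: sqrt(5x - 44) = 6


Square both sides: 5x - 44 = 6^2 = 36
5x = 36 + 44 = 80
x = 16
Check: sqrt(5*16 - 44) = sqrt(36) = 6 ✓

x = 16


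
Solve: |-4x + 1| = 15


An absolute value equation |expr| = 15 gives two cases:
Case 1: -4x + 1 = 15
  -4x = 14, so x = -7/2
Case 2: -4x + 1 = -15
  -4x = -16, so x = 4

x = -7/2, x = 4


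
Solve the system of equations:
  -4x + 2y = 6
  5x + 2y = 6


Using Cramer's rule:
Determinant D = (-4)(2) - (5)(2) = -8 - 10 = -18
Dx = (6)(2) - (6)(2) = 12 - 12 = 0
Dy = (-4)(6) - (5)(6) = -24 - 30 = -54
x = Dx/D = 0/-18 = 0
y = Dy/D = -54/-18 = 3

x = 0, y = 3


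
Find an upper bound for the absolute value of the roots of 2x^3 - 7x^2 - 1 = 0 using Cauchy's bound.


Cauchy's bound: all roots r satisfy |r| <= 1 + max(|a_i/a_n|) for i = 0,...,n-1
where a_n is the leading coefficient.

Coefficients: [2, -7, 0, -1]
Leading coefficient a_n = 2
Ratios |a_i/a_n|: 7/2, 0, 1/2
Maximum ratio: 7/2
Cauchy's bound: |r| <= 1 + 7/2 = 9/2

Upper bound = 9/2


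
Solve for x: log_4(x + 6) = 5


Convert to exponential form: x + 6 = 4^5 = 1024
x = 1024 - 6 = 1018
Check: log_4(1018 + 6) = log_4(1024) = log_4(1024) = 5 ✓

x = 1018


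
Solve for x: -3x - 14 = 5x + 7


Starting with: -3x - 14 = 5x + 7
Move all x terms to left: (-3 - 5)x = 7 + 14
Simplify: -8x = 21
Divide both sides by -8: x = -21/8

x = -21/8


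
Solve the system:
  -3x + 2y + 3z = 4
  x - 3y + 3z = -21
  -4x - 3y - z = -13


Using Cramer's rule. Expand each determinant along the first row.
D  = (-3)*[(-3)*(-1) - 3*(-3)] - 2*[1*(-1) - 3*(-4)] + 3*[1*(-3) - (-3)*(-4)]
  = (-3)*(12) - 2*(11) + 3*(-15) = -103
Dx = 4*[(-3)*(-1) - 3*(-3)] - 2*[(-21)*(-1) - 3*(-13)] + 3*[(-21)*(-3) - (-3)*(-13)]
  = 4*(12) - 2*(60) + 3*(24) = 0
Dy = (-3)*[(-21)*(-1) - 3*(-13)] - 4*[1*(-1) - 3*(-4)] + 3*[1*(-13) - (-21)*(-4)]
  = (-3)*(60) - 4*(11) + 3*(-97) = -515
Dz = (-3)*[(-3)*(-13) - (-21)*(-3)] - 2*[1*(-13) - (-21)*(-4)] + 4*[1*(-3) - (-3)*(-4)]
  = (-3)*(-24) - 2*(-97) + 4*(-15) = 206
x = Dx/D = 0/-103 = 0, y = Dy/D = -515/-103 = 5, z = Dz/D = 206/-103 = -2
Check eq1: (-3)(0) + (2)(5) + (3)(-2) = 4 = 4 ✓
Check eq2: (1)(0) + (-3)(5) + (3)(-2) = -21 = -21 ✓
Check eq3: (-4)(0) + (-3)(5) + (-1)(-2) = -13 = -13 ✓

x = 0, y = 5, z = -2


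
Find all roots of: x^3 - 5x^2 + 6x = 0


The constant term is 0, so x = 0 is a root. Factor out x:
  x^2 - 5x + 6 = 0
Solve the quadratic x^2 - 5x + 6 = 0: discriminant = (-5)^2 - 4(1)(6) = 25 - 24 = 1.
sqrt(1) = 1, so x = (5 ± 1)/2: x = 3 or x = 2.
Collecting all roots found:

x = 0, x = 2, x = 3


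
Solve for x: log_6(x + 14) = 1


Convert to exponential form: x + 14 = 6^1 = 6
x = 6 - 14 = -8
Check: log_6(-8 + 14) = log_6(6) = log_6(6) = 1 ✓

x = -8


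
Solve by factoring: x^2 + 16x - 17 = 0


We need two numbers that multiply to -17 and add to 16.
Those numbers are -1 and 17 (since (-1) * 17 = -17 and (-1) + 17 = 16).
So x^2 + 16x - 17 = (x - 1)(x + 17) = 0
Setting each factor to zero: x = 1 or x = -17

x = -17, x = 1


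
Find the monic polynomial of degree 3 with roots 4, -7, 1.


A monic polynomial with roots 4, -7, 1 is:
p(x) = (x - 4)(x + 7)(x - 1)
After multiplying by (x - 4): x - 4
After multiplying by (x + 7): x^2 + 3x - 28
After multiplying by (x - 1): x^3 + 2x^2 - 31x + 28

x^3 + 2x^2 - 31x + 28
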